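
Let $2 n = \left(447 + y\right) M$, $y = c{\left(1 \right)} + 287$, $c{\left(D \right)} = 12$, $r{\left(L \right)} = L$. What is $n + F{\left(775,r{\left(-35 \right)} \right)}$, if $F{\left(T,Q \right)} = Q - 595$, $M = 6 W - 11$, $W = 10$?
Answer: $17647$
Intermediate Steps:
$M = 49$ ($M = 6 \cdot 10 - 11 = 60 - 11 = 49$)
$F{\left(T,Q \right)} = -595 + Q$ ($F{\left(T,Q \right)} = Q - 595 = -595 + Q$)
$y = 299$ ($y = 12 + 287 = 299$)
$n = 18277$ ($n = \frac{\left(447 + 299\right) 49}{2} = \frac{746 \cdot 49}{2} = \frac{1}{2} \cdot 36554 = 18277$)
$n + F{\left(775,r{\left(-35 \right)} \right)} = 18277 - 630 = 17647$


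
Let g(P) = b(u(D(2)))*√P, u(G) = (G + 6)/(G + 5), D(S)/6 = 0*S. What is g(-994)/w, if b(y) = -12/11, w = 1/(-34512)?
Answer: 414144*I*√994/11 ≈ 1.187e+6*I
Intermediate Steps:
D(S) = 0 (D(S) = 6*(0*S) = 6*0 = 0)
u(G) = (6 + G)/(5 + G)
w = -1/34512 ≈ -2.8975e-5
b(y) = -12/11 (b(y) = -12*1/11 = -12/11)
g(P) = -12*√P/11
g(-994)/w = (-12*I*√994/11)/(-1/34512) = -12*I*√994/11*(-34512) = 414144*I*√994/11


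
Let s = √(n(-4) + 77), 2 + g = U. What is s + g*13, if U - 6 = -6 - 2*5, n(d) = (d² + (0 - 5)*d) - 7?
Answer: -156 + √106 ≈ -145.70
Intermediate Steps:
n(d) = -7 + d² - 5*d (n(d) = (d² - 5*d) - 7 = -7 + d² - 5*d)
U = -10 (U = 6 + (-6 - 2*5) = 6 + (-6 - 10) = 6 - 16 = -10)
g = -12 (g = -2 - 10 = -12)
s = √106 (s = √((-7 + (-4)² - 5*(-4)) + 77) = √((-7 + 16 + 20) + 77) = √(29 + 77) = √106 ≈ 10.296)
s + g*13 = √106 - 12*13 = √106 - 156 = -156 + √106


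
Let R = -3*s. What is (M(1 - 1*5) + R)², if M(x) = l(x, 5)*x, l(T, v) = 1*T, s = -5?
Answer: 961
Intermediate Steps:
l(T, v) = T
R = 15 (R = -3*(-5) = 15)
M(x) = x² (M(x) = x*x = x²)
(M(1 - 1*5) + R)² = ((1 - 1*5)² + 15)² = ((1 - 5)² + 15)² = ((-4)² + 15)² = (16 + 15)² = 31² = 961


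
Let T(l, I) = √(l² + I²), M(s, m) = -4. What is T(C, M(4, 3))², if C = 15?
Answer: 241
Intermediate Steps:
T(l, I) = √(I² + l²)
T(C, M(4, 3))² = (√((-4)² + 15²))² = (√(16 + 225))² = (√241)² = 241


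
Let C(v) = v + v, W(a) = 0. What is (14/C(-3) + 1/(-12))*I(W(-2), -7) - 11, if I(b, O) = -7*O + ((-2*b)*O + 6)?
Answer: -1727/12 ≈ -143.92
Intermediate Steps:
I(b, O) = 6 - 7*O - 2*O*b (I(b, O) = -7*O + (-2*O*b + 6) = -7*O + (6 - 2*O*b) = 6 - 7*O - 2*O*b)
C(v) = 2*v
(14/C(-3) + 1/(-12))*I(W(-2), -7) - 11 = (14/((2*(-3))) + 1/(-12))*(6 - 7*(-7) - 2*(-7)*0) - 11 = (14/(-6) + 1*(-1/12))*(6 + 49 + 0) - 11 = (14*(-⅙) - 1/12)*55 - 11 = (-7/3 - 1/12)*55 - 11 = -29/12*55 - 11 = -1595/12 - 11 = -1727/12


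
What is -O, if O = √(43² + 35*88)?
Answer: -√4929 ≈ -70.207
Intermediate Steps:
O = √4929 (O = √(1849 + 3080) = √4929 ≈ 70.207)
-O = -√4929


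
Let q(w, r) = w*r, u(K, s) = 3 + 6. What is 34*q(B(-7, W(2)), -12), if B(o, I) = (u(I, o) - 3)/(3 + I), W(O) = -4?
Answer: 2448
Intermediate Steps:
u(K, s) = 9
B(o, I) = 6/(3 + I) (B(o, I) = (9 - 3)/(3 + I) = 6/(3 + I))
q(w, r) = r*w
34*q(B(-7, W(2)), -12) = 34*(-72/(3 - 4)) = 34*(-72/(-1)) = 34*(-72*(-1)) = 34*(-12*(-6)) = 34*72 = 2448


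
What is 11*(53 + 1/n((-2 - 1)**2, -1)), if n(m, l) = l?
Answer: 572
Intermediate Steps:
11*(53 + 1/n((-2 - 1)**2, -1)) = 11*(53 + 1/(-1)) = 11*(53 - 1) = 11*52 = 572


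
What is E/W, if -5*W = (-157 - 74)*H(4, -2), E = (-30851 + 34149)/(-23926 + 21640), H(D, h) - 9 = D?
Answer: -8245/3432429 ≈ -0.0024021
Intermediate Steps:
H(D, h) = 9 + D
E = -1649/1143 (E = 3298/(-2286) = 3298*(-1/2286) = -1649/1143 ≈ -1.4427)
W = 3003/5 (W = -(-157 - 74)*(9 + 4)/5 = -(-231)*13/5 = -⅕*(-3003) = 3003/5 ≈ 600.60)
E/W = -1649/(1143*3003/5) = -1649/1143*5/3003 = -8245/3432429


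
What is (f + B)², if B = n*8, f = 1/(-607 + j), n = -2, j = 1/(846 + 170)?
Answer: 97385160665664/380332457521 ≈ 256.05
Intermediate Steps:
j = 1/1016 ≈ 0.00098425
f = -1016/616711 (f = 1/(-607 + 1/1016) = 1/(-616711/1016) = -1016/616711 ≈ -0.0016475)
B = -16 (B = -2*8 = -16)
(f + B)² = (-1016/616711 - 16)² = (-9868392/616711)² = 97385160665664/380332457521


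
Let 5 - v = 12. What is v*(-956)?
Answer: 6692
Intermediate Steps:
v = -7 (v = 5 - 1*12 = 5 - 12 = -7)
v*(-956) = -7*(-956) = 6692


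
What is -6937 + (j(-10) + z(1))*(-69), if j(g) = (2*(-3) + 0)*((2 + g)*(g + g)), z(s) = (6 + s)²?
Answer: 55922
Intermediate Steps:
j(g) = -12*g*(2 + g) (j(g) = (-6 + 0)*((2 + g)*(2*g)) = -12*g*(2 + g))
-6937 + (j(-10) + z(1))*(-69) = -6937 + (-12*(-10)*(2 - 10) + (6 + 1)²)*(-69) = -6937 + (-12*(-10)*(-8) + 7²)*(-69) = -6937 + (-960 + 49)*(-69) = -6937 - 911*(-69) = -6937 + 62859 = 55922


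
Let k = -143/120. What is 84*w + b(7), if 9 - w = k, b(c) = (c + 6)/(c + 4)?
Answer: 94301/110 ≈ 857.28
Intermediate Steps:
k = -143/120 (k = -143*1/120 = -143/120 ≈ -1.1917)
b(c) = (6 + c)/(4 + c)
w = 1223/120 (w = 9 - 1*(-143/120) = 9 + 143/120 = 1223/120 ≈ 10.192)
84*w + b(7) = 84*(1223/120) + (6 + 7)/(4 + 7) = 8561/10 + 13/11 = 94301/110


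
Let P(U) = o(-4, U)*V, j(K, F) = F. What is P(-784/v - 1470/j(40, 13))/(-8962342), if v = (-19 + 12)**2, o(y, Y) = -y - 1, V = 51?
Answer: -153/8962342 ≈ -1.7071e-5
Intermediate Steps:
o(y, Y) = -1 - y
v = 49 (v = (-7)**2 = 49)
P(U) = 153 (P(U) = (-1 - 1*(-4))*51 = (-1 + 4)*51 = 3*51 = 153)
P(-784/v - 1470/j(40, 13))/(-8962342) = 153/(-8962342) = 153*(-1/8962342) = -153/8962342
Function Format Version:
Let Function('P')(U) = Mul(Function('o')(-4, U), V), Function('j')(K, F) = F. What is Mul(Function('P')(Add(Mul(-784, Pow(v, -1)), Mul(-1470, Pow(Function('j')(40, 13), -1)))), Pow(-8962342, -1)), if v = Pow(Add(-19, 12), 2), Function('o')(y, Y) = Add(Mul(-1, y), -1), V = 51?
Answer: Rational(-153, 8962342) ≈ -1.7071e-5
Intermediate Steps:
Function('o')(y, Y) = Add(-1, Mul(-1, y))
v = 49 (v = Pow(-7, 2) = 49)
Function('P')(U) = 153 (Function('P')(U) = Mul(Add(-1, Mul(-1, -4)), 51) = Mul(Add(-1, 4), 51) = Mul(3, 51) = 153)
Mul(Function('P')(Add(Mul(-784, Pow(v, -1)), Mul(-1470, Pow(Function('j')(40, 13), -1)))), Pow(-8962342, -1)) = Mul(153, Pow(-8962342, -1)) = Mul(153, Rational(-1, 8962342)) = Rational(-153, 8962342)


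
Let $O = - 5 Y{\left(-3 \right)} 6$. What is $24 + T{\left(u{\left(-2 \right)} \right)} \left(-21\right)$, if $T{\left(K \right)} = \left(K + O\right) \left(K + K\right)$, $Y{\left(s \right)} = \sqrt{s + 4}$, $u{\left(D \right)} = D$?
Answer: $-2664$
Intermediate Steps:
$Y{\left(s \right)} = \sqrt{4 + s}$
$O = -30$ ($O = - 5 \sqrt{4 - 3} \cdot 6 = - 5 \sqrt{1} \cdot 6 = \left(-5\right) 1 \cdot 6 = \left(-5\right) 6 = -30$)
$T{\left(K \right)} = 2 K \left(-30 + K\right)$ ($T{\left(K \right)} = \left(K - 30\right) \left(K + K\right) = \left(-30 + K\right) 2 K = 2 K \left(-30 + K\right)$)
$24 + T{\left(u{\left(-2 \right)} \right)} \left(-21\right) = 24 + 2 \left(-2\right) \left(-30 - 2\right) \left(-21\right) = 24 + 2 \left(-2\right) \left(-32\right) \left(-21\right) = 24 + 128 \left(-21\right) = 24 - 2688 = -2664$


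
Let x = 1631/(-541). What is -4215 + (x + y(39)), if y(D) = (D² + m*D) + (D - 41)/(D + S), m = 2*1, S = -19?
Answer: -14169411/5410 ≈ -2619.1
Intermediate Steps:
m = 2
x = -1631/541 (x = 1631*(-1/541) = -1631/541 ≈ -3.0148)
y(D) = D² + 2*D + (-41 + D)/(-19 + D) (y(D) = (D² + 2*D) + (D - 41)/(D - 19) = (D² + 2*D) + (-41 + D)/(-19 + D) = D² + 2*D + (-41 + D)/(-19 + D))
-4215 + (x + y(39)) = -4215 + (-1631/541 + (-41 + 39³ - 37*39 - 17*39²)/(-19 + 39)) = -4215 + (-1631/541 + (-41 + 59319 - 1443 - 17*1521)/20) = -4215 + (-1631/541 + (-41 + 59319 - 1443 - 25857)/20) = -4215 + (-1631/541 + (1/20)*31978) = -4215 + (-1631/541 + 15989/10) = -4215 + 8633739/5410 = -14169411/5410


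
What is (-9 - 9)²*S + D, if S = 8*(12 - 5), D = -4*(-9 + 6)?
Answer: 18156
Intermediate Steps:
D = 12 (D = -4*(-3) = 12)
S = 56 (S = 8*7 = 56)
(-9 - 9)²*S + D = (-9 - 9)²*56 + 12 = (-18)²*56 + 12 = 324*56 + 12 = 18144 + 12 = 18156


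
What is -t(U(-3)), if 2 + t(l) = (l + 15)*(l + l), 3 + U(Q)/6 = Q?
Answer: -1510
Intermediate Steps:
U(Q) = -18 + 6*Q
t(l) = -2 + 2*l*(15 + l) (t(l) = -2 + (l + 15)*(l + l) = -2 + (15 + l)*(2*l) = -2 + 2*l*(15 + l))
-t(U(-3)) = -(-2 + 2*(-18 + 6*(-3))**2 + 30*(-18 + 6*(-3))) = -(-2 + 2*(-18 - 18)**2 + 30*(-18 - 18)) = -(-2 + 2*(-36)**2 + 30*(-36)) = -(-2 + 2*1296 - 1080) = -(-2 + 2592 - 1080) = -1*1510 = -1510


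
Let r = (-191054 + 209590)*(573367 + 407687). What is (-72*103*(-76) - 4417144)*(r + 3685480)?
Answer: -70089903368951872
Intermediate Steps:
r = 18184816944 (r = 18536*981054 = 18184816944)
(-72*103*(-76) - 4417144)*(r + 3685480) = (-72*103*(-76) - 4417144)*(18184816944 + 3685480) = (-7416*(-76) - 4417144)*18188502424 = (563616 - 4417144)*18188502424 = -3853528*18188502424 = -70089903368951872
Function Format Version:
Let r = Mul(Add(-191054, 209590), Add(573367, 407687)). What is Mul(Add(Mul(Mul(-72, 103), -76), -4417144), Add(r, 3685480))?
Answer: -70089903368951872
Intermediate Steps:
r = 18184816944 (r = Mul(18536, 981054) = 18184816944)
Mul(Add(Mul(Mul(-72, 103), -76), -4417144), Add(r, 3685480)) = Mul(Add(Mul(Mul(-72, 103), -76), -4417144), Add(18184816944, 3685480)) = Mul(Add(Mul(-7416, -76), -4417144), 18188502424) = Mul(Add(563616, -4417144), 18188502424) = Mul(-3853528, 18188502424) = -70089903368951872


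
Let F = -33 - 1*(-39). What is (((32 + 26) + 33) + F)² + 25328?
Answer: 34737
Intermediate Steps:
F = 6 (F = -33 + 39 = 6)
(((32 + 26) + 33) + F)² + 25328 = (((32 + 26) + 33) + 6)² + 25328 = ((58 + 33) + 6)² + 25328 = (91 + 6)² + 25328 = 97² + 25328 = 9409 + 25328 = 34737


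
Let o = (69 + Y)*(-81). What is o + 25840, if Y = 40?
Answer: 17011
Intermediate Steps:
o = -8829 (o = (69 + 40)*(-81) = 109*(-81) = -8829)
o + 25840 = -8829 + 25840 = 17011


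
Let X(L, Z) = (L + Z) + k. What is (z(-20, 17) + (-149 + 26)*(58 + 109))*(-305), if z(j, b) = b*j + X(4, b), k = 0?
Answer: 6362300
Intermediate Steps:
X(L, Z) = L + Z (X(L, Z) = (L + Z) + 0 = L + Z)
z(j, b) = 4 + b + b*j (z(j, b) = b*j + (4 + b) = 4 + b + b*j)
(z(-20, 17) + (-149 + 26)*(58 + 109))*(-305) = ((4 + 17 + 17*(-20)) + (-149 + 26)*(58 + 109))*(-305) = ((4 + 17 - 340) - 123*167)*(-305) = (-319 - 20541)*(-305) = -20860*(-305) = 6362300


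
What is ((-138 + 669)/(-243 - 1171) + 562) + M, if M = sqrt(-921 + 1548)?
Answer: 794137/1414 + sqrt(627) ≈ 586.66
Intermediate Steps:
M = sqrt(627) ≈ 25.040
((-138 + 669)/(-243 - 1171) + 562) + M = ((-138 + 669)/(-243 - 1171) + 562) + sqrt(627) = (531/(-1414) + 562) + sqrt(627) = (531*(-1/1414) + 562) + sqrt(627) = (-531/1414 + 562) + sqrt(627) = 794137/1414 + sqrt(627)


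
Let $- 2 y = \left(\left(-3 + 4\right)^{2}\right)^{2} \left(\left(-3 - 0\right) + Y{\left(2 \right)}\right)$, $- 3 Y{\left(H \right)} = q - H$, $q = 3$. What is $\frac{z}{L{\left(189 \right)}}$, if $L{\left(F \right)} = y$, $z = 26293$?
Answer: $\frac{78879}{5} \approx 15776.0$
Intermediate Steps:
$Y{\left(H \right)} = -1 + \frac{H}{3}$ ($Y{\left(H \right)} = - \frac{3 - H}{3} = -1 + \frac{H}{3}$)
$y = \frac{5}{3}$ ($y = - \frac{\left(\left(-3 + 4\right)^{2}\right)^{2} \left(\left(-3 - 0\right) + \left(-1 + \frac{1}{3} \cdot 2\right)\right)}{2} = - \frac{\left(1^{2}\right)^{2} \left(\left(-3 + 0\right) + \left(-1 + \frac{2}{3}\right)\right)}{2} = - \frac{1^{2} \left(-3 - \frac{1}{3}\right)}{2} = - \frac{1 \left(- \frac{10}{3}\right)}{2} = \left(- \frac{1}{2}\right) \left(- \frac{10}{3}\right) = \frac{5}{3} \approx 1.6667$)
$L{\left(F \right)} = \frac{5}{3}$
$\frac{z}{L{\left(189 \right)}} = \frac{26293}{\frac{5}{3}} = 26293 \cdot \frac{3}{5} = \frac{78879}{5}$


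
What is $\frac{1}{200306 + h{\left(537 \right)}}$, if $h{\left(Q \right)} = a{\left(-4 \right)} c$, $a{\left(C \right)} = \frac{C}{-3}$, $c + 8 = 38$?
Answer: $\frac{1}{200346} \approx 4.9914 \cdot 10^{-6}$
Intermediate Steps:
$c = 30$ ($c = -8 + 38 = 30$)
$a{\left(C \right)} = - \frac{C}{3}$ ($a{\left(C \right)} = C \left(- \frac{1}{3}\right) = - \frac{C}{3}$)
$h{\left(Q \right)} = 40$ ($h{\left(Q \right)} = \left(- \frac{1}{3}\right) \left(-4\right) 30 = \frac{4}{3} \cdot 30 = 40$)
$\frac{1}{200306 + h{\left(537 \right)}} = \frac{1}{200306 + 40} = \frac{1}{200346}$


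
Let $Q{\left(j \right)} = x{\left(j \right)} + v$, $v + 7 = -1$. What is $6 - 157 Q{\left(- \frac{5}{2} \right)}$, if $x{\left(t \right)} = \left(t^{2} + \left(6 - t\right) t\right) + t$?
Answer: $\frac{8019}{2} \approx 4009.5$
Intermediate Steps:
$x{\left(t \right)} = t + t^{2} + t \left(6 - t\right)$ ($x{\left(t \right)} = \left(t^{2} + t \left(6 - t\right)\right) + t = t + t^{2} + t \left(6 - t\right)$)
$v = -8$ ($v = -7 - 1 = -8$)
$Q{\left(j \right)} = -8 + 7 j$ ($Q{\left(j \right)} = 7 j - 8 = -8 + 7 j$)
$6 - 157 Q{\left(- \frac{5}{2} \right)} = 6 - 157 \left(-8 + 7 \left(- \frac{5}{2}\right)\right) = 6 - 157 \left(-8 - \frac{35}{2}\right) = 6 - - \frac{8007}{2} = 6 + \frac{8007}{2} = \frac{8019}{2}$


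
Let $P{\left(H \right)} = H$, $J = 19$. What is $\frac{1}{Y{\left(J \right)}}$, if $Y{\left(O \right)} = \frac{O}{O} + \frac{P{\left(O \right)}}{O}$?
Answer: $\frac{1}{2} \approx 0.5$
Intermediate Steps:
$Y{\left(O \right)} = 2$ ($Y{\left(O \right)} = \frac{O}{O} + \frac{O}{O} = 1 + 1 = 2$)
$\frac{1}{Y{\left(J \right)}} = \frac{1}{2}$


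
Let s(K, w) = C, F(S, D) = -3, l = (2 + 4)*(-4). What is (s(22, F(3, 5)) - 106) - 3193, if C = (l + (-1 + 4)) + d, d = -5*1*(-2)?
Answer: -3310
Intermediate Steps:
l = -24 (l = 6*(-4) = -24)
d = 10 (d = -5*(-2) = 10)
C = -11 (C = (-24 + (-1 + 4)) + 10 = (-24 + 3) + 10 = -21 + 10 = -11)
s(K, w) = -11
(s(22, F(3, 5)) - 106) - 3193 = (-11 - 106) - 3193 = -117 - 3193 = -3310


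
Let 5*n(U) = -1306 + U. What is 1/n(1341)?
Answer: ⅐ ≈ 0.14286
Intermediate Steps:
n(U) = -1306/5 + U/5 (n(U) = (-1306 + U)/5 = -1306/5 + U/5)
1/n(1341) = 1/(-1306/5 + (⅕)*1341) = 1/(-1306/5 + 1341/5) = 1/7 = ⅐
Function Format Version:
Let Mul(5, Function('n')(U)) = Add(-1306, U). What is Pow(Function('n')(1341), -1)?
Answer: Rational(1, 7) ≈ 0.14286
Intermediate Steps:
Function('n')(U) = Add(Rational(-1306, 5), Mul(Rational(1, 5), U)) (Function('n')(U) = Mul(Rational(1, 5), Add(-1306, U)) = Add(Rational(-1306, 5), Mul(Rational(1, 5), U)))
Pow(Function('n')(1341), -1) = Pow(Add(Rational(-1306, 5), Mul(Rational(1, 5), 1341)), -1) = Pow(Add(Rational(-1306, 5), Rational(1341, 5)), -1) = Pow(7, -1) = Rational(1, 7)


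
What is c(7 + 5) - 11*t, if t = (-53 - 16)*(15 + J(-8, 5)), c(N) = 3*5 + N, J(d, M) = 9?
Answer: 18243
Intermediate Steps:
c(N) = 15 + N
t = -1656 (t = (-53 - 16)*(15 + 9) = -69*24 = -1656)
c(7 + 5) - 11*t = (15 + (7 + 5)) - 11*(-1656) = (15 + 12) + 18216 = 27 + 18216 = 18243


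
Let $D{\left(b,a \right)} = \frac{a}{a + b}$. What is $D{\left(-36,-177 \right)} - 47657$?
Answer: $- \frac{3383588}{71} \approx -47656.0$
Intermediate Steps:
$D{\left(b,a \right)} = \frac{a}{a + b}$
$D{\left(-36,-177 \right)} - 47657 = - \frac{177}{-177 - 36} - 47657 = - \frac{177}{-213} - 47657 = \left(-177\right) \left(- \frac{1}{213}\right) - 47657 = \frac{59}{71} - 47657 = - \frac{3383588}{71}$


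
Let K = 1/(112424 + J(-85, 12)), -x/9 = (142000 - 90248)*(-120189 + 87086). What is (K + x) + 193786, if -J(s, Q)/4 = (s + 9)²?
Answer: 1377181482014801/89320 ≈ 1.5419e+10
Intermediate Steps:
x = 15418318104 (x = -9*(142000 - 90248)*(-120189 + 87086) = -465768*(-33103) = -9*(-1713146456) = 15418318104)
J(s, Q) = -4*(9 + s)² (J(s, Q) = -4*(s + 9)² = -4*(9 + s)²)
K = 1/89320 (K = 1/(112424 - 4*(9 - 85)²) = 1/(112424 - 4*(-76)²) = 1/(112424 - 4*5776) = 1/(112424 - 23104) = 1/89320 ≈ 1.1196e-5)
(K + x) + 193786 = (1/89320 + 15418318104) + 193786 = 1377164173049281/89320 + 193786 = 1377181482014801/89320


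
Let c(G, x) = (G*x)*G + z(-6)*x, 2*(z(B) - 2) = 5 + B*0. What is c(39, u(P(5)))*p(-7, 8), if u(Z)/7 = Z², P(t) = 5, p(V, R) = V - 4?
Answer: -5873175/2 ≈ -2.9366e+6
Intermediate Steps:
z(B) = 9/2 (z(B) = 2 + (5 + B*0)/2 = 2 + (5 + 0)/2 = 2 + (½)*5 = 2 + 5/2 = 9/2)
p(V, R) = -4 + V
u(Z) = 7*Z²
c(G, x) = 9*x/2 + x*G² (c(G, x) = (G*x)*G + 9*x/2 = x*G² + 9*x/2 = 9*x/2 + x*G²)
c(39, u(P(5)))*p(-7, 8) = ((7*5²)*(9 + 2*39²)/2)*(-4 - 7) = ((7*25)*(9 + 2*1521)/2)*(-11) = ((½)*175*(9 + 3042))*(-11) = ((½)*175*3051)*(-11) = (533925/2)*(-11) = -5873175/2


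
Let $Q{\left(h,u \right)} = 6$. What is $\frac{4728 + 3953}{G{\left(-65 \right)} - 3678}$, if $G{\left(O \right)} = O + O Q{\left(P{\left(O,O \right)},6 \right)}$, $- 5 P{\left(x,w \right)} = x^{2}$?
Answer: $- \frac{8681}{4133} \approx -2.1004$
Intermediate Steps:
$P{\left(x,w \right)} = - \frac{x^{2}}{5}$
$G{\left(O \right)} = 7 O$ ($G{\left(O \right)} = O + O 6 = O + 6 O = 7 O$)
$\frac{4728 + 3953}{G{\left(-65 \right)} - 3678} = \frac{4728 + 3953}{7 \left(-65\right) - 3678} = \frac{8681}{-455 - 3678} = \frac{8681}{-4133} = 8681 \left(- \frac{1}{4133}\right) = - \frac{8681}{4133}$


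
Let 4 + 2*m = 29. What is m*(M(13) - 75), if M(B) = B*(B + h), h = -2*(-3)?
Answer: 2150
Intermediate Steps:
h = 6
m = 25/2 (m = -2 + (1/2)*29 = -2 + 29/2 = 25/2 ≈ 12.500)
M(B) = B*(6 + B) (M(B) = B*(B + 6) = B*(6 + B))
m*(M(13) - 75) = 25*(13*(6 + 13) - 75)/2 = 25*(13*19 - 75)/2 = 25*(247 - 75)/2 = (25/2)*172 = 2150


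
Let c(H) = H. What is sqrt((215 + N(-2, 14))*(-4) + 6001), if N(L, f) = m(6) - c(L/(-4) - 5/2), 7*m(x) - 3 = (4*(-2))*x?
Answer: sqrt(252777)/7 ≈ 71.824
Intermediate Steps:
m(x) = 3/7 - 8*x/7 (m(x) = 3/7 + ((4*(-2))*x)/7 = 3/7 + (-8*x)/7 = 3/7 - 8*x/7)
N(L, f) = -55/14 + L/4 (N(L, f) = (3/7 - 8/7*6) - (L/(-4) - 5/2) = (3/7 - 48/7) - (L*(-1/4) - 5*1/2) = -45/7 - (-L/4 - 5/2) = -45/7 - (-5/2 - L/4) = -45/7 + (5/2 + L/4) = -55/14 + L/4)
sqrt((215 + N(-2, 14))*(-4) + 6001) = sqrt((215 + (-55/14 + (1/4)*(-2)))*(-4) + 6001) = sqrt((215 + (-55/14 - 1/2))*(-4) + 6001) = sqrt((215 - 31/7)*(-4) + 6001) = sqrt((1474/7)*(-4) + 6001) = sqrt(-5896/7 + 6001) = sqrt(36111/7) = sqrt(252777)/7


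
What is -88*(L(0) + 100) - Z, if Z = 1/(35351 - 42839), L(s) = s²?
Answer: -65894399/7488 ≈ -8800.0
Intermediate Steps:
Z = -1/7488 (Z = 1/(-7488) = -1/7488 ≈ -0.00013355)
-88*(L(0) + 100) - Z = -88*(0² + 100) - 1*(-1/7488) = -88*(0 + 100) + 1/7488 = -88*100 + 1/7488 = -8800 + 1/7488 = -65894399/7488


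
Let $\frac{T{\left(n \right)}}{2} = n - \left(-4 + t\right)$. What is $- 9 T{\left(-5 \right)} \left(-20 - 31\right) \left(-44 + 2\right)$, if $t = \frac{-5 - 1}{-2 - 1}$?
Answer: $115668$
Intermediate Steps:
$t = 2$ ($t = - \frac{6}{-3} = \left(-6\right) \left(- \frac{1}{3}\right) = 2$)
$T{\left(n \right)} = 4 + 2 n$ ($T{\left(n \right)} = 2 \left(n - \left(-4 + 2\right)\right) = 2 \left(n - -2\right) = 2 \left(n + 2\right) = 2 \left(2 + n\right) = 4 + 2 n$)
$- 9 T{\left(-5 \right)} \left(-20 - 31\right) \left(-44 + 2\right) = - 9 \left(4 + 2 \left(-5\right)\right) \left(-20 - 31\right) \left(-44 + 2\right) = - 9 \left(4 - 10\right) \left(\left(-51\right) \left(-42\right)\right) = \left(-9\right) \left(-6\right) 2142 = 54 \cdot 2142 = 115668$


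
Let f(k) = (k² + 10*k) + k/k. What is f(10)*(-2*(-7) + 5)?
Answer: 3819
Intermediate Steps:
f(k) = 1 + k² + 10*k (f(k) = (k² + 10*k) + 1 = 1 + k² + 10*k)
f(10)*(-2*(-7) + 5) = (1 + 10² + 10*10)*(-2*(-7) + 5) = (1 + 100 + 100)*(14 + 5) = 201*19 = 3819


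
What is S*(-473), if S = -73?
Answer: 34529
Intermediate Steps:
S*(-473) = -73*(-473) = 34529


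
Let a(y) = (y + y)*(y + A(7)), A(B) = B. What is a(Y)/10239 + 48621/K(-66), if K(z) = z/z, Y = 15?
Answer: 165943693/3413 ≈ 48621.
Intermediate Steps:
a(y) = 2*y*(7 + y) (a(y) = (y + y)*(y + 7) = (2*y)*(7 + y) = 2*y*(7 + y))
K(z) = 1
a(Y)/10239 + 48621/K(-66) = (2*15*(7 + 15))/10239 + 48621/1 = (2*15*22)*(1/10239) + 48621*1 = 660*(1/10239) + 48621 = 220/3413 + 48621 = 165943693/3413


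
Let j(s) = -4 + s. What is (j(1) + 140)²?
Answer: 18769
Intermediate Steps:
(j(1) + 140)² = ((-4 + 1) + 140)² = (-3 + 140)² = 137² = 18769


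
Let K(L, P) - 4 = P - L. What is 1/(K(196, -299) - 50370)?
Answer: -1/50861 ≈ -1.9661e-5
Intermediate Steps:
K(L, P) = 4 + P - L (K(L, P) = 4 + (P - L) = 4 + P - L)
1/(K(196, -299) - 50370) = 1/((4 - 299 - 1*196) - 50370) = 1/((4 - 299 - 196) - 50370) = 1/(-491 - 50370) = 1/(-50861) = -1/50861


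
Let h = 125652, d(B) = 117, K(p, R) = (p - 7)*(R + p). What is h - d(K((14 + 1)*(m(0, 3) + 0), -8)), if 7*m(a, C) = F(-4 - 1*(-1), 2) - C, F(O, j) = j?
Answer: 125535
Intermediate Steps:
m(a, C) = 2/7 - C/7 (m(a, C) = (2 - C)/7 = 2/7 - C/7)
K(p, R) = (-7 + p)*(R + p)
h - d(K((14 + 1)*(m(0, 3) + 0), -8)) = 125652 - 1*117 = 125652 - 117 = 125535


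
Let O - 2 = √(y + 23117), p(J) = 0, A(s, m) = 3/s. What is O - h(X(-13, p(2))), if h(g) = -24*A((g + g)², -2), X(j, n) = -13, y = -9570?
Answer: 356/169 + √13547 ≈ 118.50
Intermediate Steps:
O = 2 + √13547 (O = 2 + √(-9570 + 23117) = 2 + √13547 ≈ 118.39)
h(g) = -18/g² (h(g) = -72/((g + g)²) = -72/((2*g)²) = -72/(4*g²) = -72*1/(4*g²) = -18/g²)
O - h(X(-13, p(2))) = (2 + √13547) - (-18)/(-13)² = (2 + √13547) - (-18)/169 = (2 + √13547) - 1*(-18/169) = (2 + √13547) + 18/169 = 356/169 + √13547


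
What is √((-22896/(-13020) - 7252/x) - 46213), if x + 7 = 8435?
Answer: 4*I*√6286835944655/46655 ≈ 214.97*I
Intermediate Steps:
x = 8428 (x = -7 + 8435 = 8428)
√((-22896/(-13020) - 7252/x) - 46213) = √((-22896/(-13020) - 7252/8428) - 46213) = √((-22896*(-1/13020) - 7252*1/8428) - 46213) = √((1908/1085 - 37/43) - 46213) = √(41899/46655 - 46213) = √(-2156025616/46655) = 4*I*√6286835944655/46655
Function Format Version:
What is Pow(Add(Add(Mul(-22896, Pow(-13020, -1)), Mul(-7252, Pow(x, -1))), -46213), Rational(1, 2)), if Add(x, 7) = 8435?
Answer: Mul(Rational(4, 46655), I, Pow(6286835944655, Rational(1, 2))) ≈ Mul(214.97, I)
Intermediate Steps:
x = 8428 (x = Add(-7, 8435) = 8428)
Pow(Add(Add(Mul(-22896, Pow(-13020, -1)), Mul(-7252, Pow(x, -1))), -46213), Rational(1, 2)) = Pow(Add(Add(Mul(-22896, Pow(-13020, -1)), Mul(-7252, Pow(8428, -1))), -46213), Rational(1, 2)) = Pow(Add(Add(Mul(-22896, Rational(-1, 13020)), Mul(-7252, Rational(1, 8428))), -46213), Rational(1, 2)) = Pow(Add(Add(Rational(1908, 1085), Rational(-37, 43)), -46213), Rational(1, 2)) = Pow(Add(Rational(41899, 46655), -46213), Rational(1, 2)) = Pow(Rational(-2156025616, 46655), Rational(1, 2)) = Mul(Rational(4, 46655), I, Pow(6286835944655, Rational(1, 2)))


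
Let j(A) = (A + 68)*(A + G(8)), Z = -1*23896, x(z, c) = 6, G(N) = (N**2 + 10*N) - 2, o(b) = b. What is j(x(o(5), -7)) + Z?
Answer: -12944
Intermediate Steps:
G(N) = -2 + N**2 + 10*N
Z = -23896
j(A) = (68 + A)*(142 + A) (j(A) = (A + 68)*(A + (-2 + 8**2 + 10*8)) = (68 + A)*(A + (-2 + 64 + 80)) = (68 + A)*(A + 142) = (68 + A)*(142 + A))
j(x(o(5), -7)) + Z = (9656 + 6**2 + 210*6) - 23896 = (9656 + 36 + 1260) - 23896 = 10952 - 23896 = -12944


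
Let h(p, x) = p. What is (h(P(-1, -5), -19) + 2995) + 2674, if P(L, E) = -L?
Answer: 5670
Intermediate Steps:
(h(P(-1, -5), -19) + 2995) + 2674 = (-1*(-1) + 2995) + 2674 = (1 + 2995) + 2674 = 2996 + 2674 = 5670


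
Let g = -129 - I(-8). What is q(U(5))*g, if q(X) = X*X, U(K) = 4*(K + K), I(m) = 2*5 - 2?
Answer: -219200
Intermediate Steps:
I(m) = 8 (I(m) = 10 - 2 = 8)
U(K) = 8*K (U(K) = 4*(2*K) = 8*K)
q(X) = X²
g = -137 (g = -129 - 1*8 = -129 - 8 = -137)
q(U(5))*g = (8*5)²*(-137) = 40²*(-137) = 1600*(-137) = -219200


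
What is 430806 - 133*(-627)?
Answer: 514197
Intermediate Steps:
430806 - 133*(-627) = 430806 - 1*(-83391) = 430806 + 83391 = 514197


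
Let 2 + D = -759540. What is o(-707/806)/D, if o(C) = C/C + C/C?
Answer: -1/379771 ≈ -2.6332e-6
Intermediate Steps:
D = -759542 (D = -2 - 759540 = -759542)
o(C) = 2 (o(C) = 1 + 1 = 2)
o(-707/806)/D = 2/(-759542) = 2*(-1/759542) = -1/379771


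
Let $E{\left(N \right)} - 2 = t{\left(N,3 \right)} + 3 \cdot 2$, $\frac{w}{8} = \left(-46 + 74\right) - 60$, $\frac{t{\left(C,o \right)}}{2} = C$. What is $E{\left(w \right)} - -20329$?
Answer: $19825$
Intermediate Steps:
$t{\left(C,o \right)} = 2 C$
$w = -256$ ($w = 8 \left(\left(-46 + 74\right) - 60\right) = 8 \left(28 - 60\right) = 8 \left(-32\right) = -256$)
$E{\left(N \right)} = 8 + 2 N$ ($E{\left(N \right)} = 2 + \left(2 N + 3 \cdot 2\right) = 2 + \left(2 N + 6\right) = 2 + \left(6 + 2 N\right) = 8 + 2 N$)
$E{\left(w \right)} - -20329 = \left(8 + 2 \left(-256\right)\right) - -20329 = \left(8 - 512\right) + 20329 = -504 + 20329 = 19825$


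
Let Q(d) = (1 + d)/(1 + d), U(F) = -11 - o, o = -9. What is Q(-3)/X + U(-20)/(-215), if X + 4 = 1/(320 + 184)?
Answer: -20866/86645 ≈ -0.24082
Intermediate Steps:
U(F) = -2 (U(F) = -11 - 1*(-9) = -11 + 9 = -2)
Q(d) = 1
X = -2015/504 (X = -4 + 1/(320 + 184) = -4 + 1/504 = -2015/504 ≈ -3.9980)
Q(-3)/X + U(-20)/(-215) = 1/(-2015/504) - 2/(-215) = 1*(-504/2015) - 2*(-1/215) = -504/2015 + 2/215 = -20866/86645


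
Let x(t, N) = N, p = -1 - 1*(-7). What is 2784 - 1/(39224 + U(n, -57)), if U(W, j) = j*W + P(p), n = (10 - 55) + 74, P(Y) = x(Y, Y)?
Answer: 104614367/37577 ≈ 2784.0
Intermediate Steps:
p = 6 (p = -1 + 7 = 6)
P(Y) = Y
n = 29 (n = -45 + 74 = 29)
U(W, j) = 6 + W*j (U(W, j) = j*W + 6 = W*j + 6 = 6 + W*j)
2784 - 1/(39224 + U(n, -57)) = 2784 - 1/(39224 + (6 + 29*(-57))) = 2784 - 1/(39224 + (6 - 1653)) = 2784 - 1/(39224 - 1647) = 2784 - 1/37577 = 104614367/37577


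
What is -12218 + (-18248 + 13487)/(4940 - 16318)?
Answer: -139011643/11378 ≈ -12218.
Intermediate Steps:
-12218 + (-18248 + 13487)/(4940 - 16318) = -12218 - 4761/(-11378) = -12218 - 4761*(-1/11378) = -12218 + 4761/11378 = -139011643/11378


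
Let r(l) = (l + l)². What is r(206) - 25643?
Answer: 144101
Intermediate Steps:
r(l) = 4*l² (r(l) = (2*l)² = 4*l²)
r(206) - 25643 = 4*206² - 25643 = 4*42436 - 25643 = 169744 - 25643 = 144101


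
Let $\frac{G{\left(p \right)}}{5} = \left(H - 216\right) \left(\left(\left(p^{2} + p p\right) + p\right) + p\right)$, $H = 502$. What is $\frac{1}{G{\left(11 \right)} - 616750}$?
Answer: $- \frac{1}{239230} \approx -4.1801 \cdot 10^{-6}$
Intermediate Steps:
$G{\left(p \right)} = 2860 p + 2860 p^{2}$ ($G{\left(p \right)} = 5 \left(502 - 216\right) \left(\left(\left(p^{2} + p p\right) + p\right) + p\right) = 5 \cdot 286 \left(\left(\left(p^{2} + p^{2}\right) + p\right) + p\right) = 5 \cdot 286 \left(\left(2 p^{2} + p\right) + p\right) = 5 \cdot 286 \left(\left(p + 2 p^{2}\right) + p\right) = 5 \cdot 286 \left(2 p + 2 p^{2}\right) = 5 \left(572 p + 572 p^{2}\right) = 2860 p + 2860 p^{2}$)
$\frac{1}{G{\left(11 \right)} - 616750} = \frac{1}{2860 \cdot 11 \left(1 + 11\right) - 616750} = \frac{1}{2860 \cdot 11 \cdot 12 - 616750} = \frac{1}{377520 - 616750} = \frac{1}{-239230} = - \frac{1}{239230}$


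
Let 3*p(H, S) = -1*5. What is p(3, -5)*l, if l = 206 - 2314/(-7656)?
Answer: -3948625/11484 ≈ -343.84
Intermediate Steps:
p(H, S) = -5/3 (p(H, S) = (-1*5)/3 = (⅓)*(-5) = -5/3)
l = 789725/3828 (l = 206 - 2314*(-1/7656) = 206 + 1157/3828 = 789725/3828 ≈ 206.30)
p(3, -5)*l = -5/3*789725/3828 = -3948625/11484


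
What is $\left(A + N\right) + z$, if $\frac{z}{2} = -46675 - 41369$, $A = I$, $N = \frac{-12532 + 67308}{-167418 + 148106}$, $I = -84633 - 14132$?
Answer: $- \frac{663501989}{2414} \approx -2.7486 \cdot 10^{5}$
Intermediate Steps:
$I = -98765$
$N = - \frac{6847}{2414}$ ($N = \frac{54776}{-19312} = 54776 \left(- \frac{1}{19312}\right) = - \frac{6847}{2414} \approx -2.8364$)
$A = -98765$
$z = -176088$ ($z = 2 \left(-46675 - 41369\right) = 2 \left(-88044\right) = -176088$)
$\left(A + N\right) + z = \left(-98765 - \frac{6847}{2414}\right) - 176088 = - \frac{238425557}{2414} - 176088 = - \frac{663501989}{2414}$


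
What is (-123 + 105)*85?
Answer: -1530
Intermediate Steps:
(-123 + 105)*85 = -18*85 = -1530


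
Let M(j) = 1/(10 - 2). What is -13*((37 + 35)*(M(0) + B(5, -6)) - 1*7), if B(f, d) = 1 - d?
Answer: -6578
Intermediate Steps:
M(j) = 1/8
-13*((37 + 35)*(M(0) + B(5, -6)) - 1*7) = -13*((37 + 35)*(1/8 + (1 - 1*(-6))) - 1*7) = -13*(72*(1/8 + (1 + 6)) - 7) = -13*(72*(1/8 + 7) - 7) = -13*(72*(57/8) - 7) = -13*(513 - 7) = -13*506 = -6578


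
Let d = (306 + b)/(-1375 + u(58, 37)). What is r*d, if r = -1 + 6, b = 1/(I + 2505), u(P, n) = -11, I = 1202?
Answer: -810245/733986 ≈ -1.1039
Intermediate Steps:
b = 1/3707 (b = 1/(1202 + 2505) = 1/3707 ≈ 0.00026976)
d = -162049/733986 (d = (306 + 1/3707)/(-1375 - 11) = (1134343/3707)/(-1386) = (1134343/3707)*(-1/1386) = -162049/733986 ≈ -0.22078)
r = 5
r*d = 5*(-162049/733986) = -810245/733986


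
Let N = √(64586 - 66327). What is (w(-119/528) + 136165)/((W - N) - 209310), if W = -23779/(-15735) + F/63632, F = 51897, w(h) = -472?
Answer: -28472607143031683489774076720/43919254404843361799231663329 + 136032314092232163667200*I*√1741/43919254404843361799231663329 ≈ -0.64829 + 0.00012924*I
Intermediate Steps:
W = 2329704623/1001249520 (W = -23779/(-15735) + 51897/63632 = -23779*(-1/15735) + 51897*(1/63632) = 23779/15735 + 51897/63632 = 2329704623/1001249520 ≈ 2.3268)
N = I*√1741 (N = √(-1741) = I*√1741 ≈ 41.725*I)
(w(-119/528) + 136165)/((W - N) - 209310) = (-472 + 136165)/((2329704623/1001249520 - I*√1741) - 209310) = 135693/((2329704623/1001249520 - I*√1741) - 209310) = 135693/(-209569207326577/1001249520 - I*√1741)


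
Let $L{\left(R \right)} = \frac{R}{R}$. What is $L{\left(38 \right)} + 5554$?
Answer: $5555$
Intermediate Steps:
$L{\left(R \right)} = 1$
$L{\left(38 \right)} + 5554 = 1 + 5554 = 5555$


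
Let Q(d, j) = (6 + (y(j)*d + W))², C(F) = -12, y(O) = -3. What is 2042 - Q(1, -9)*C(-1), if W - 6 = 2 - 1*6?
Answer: 2342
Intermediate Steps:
W = 2 (W = 6 + (2 - 1*6) = 6 + (2 - 6) = 6 - 4 = 2)
Q(d, j) = (8 - 3*d)² (Q(d, j) = (6 + (-3*d + 2))² = (6 + (2 - 3*d))² = (8 - 3*d)²)
2042 - Q(1, -9)*C(-1) = 2042 - (8 - 3*1)²*(-12) = 2042 - (8 - 3)²*(-12) = 2042 - 5²*(-12) = 2042 - 25*(-12) = 2042 - 1*(-300) = 2042 + 300 = 2342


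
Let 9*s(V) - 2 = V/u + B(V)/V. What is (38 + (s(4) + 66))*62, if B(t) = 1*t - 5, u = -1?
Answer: 12865/2 ≈ 6432.5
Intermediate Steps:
B(t) = -5 + t (B(t) = t - 5 = -5 + t)
s(V) = 2/9 - V/9 + (-5 + V)/(9*V) (s(V) = 2/9 + (V/(-1) + (-5 + V)/V)/9 = 2/9 + (V*(-1) + (-5 + V)/V)/9 = 2/9 + (-V + (-5 + V)/V)/9 = 2/9 + (-V/9 + (-5 + V)/(9*V)) = 2/9 - V/9 + (-5 + V)/(9*V))
(38 + (s(4) + 66))*62 = (38 + ((⅑)*(-5 + 4 + 4*(2 - 1*4))/4 + 66))*62 = (38 + ((⅑)*(¼)*(-5 + 4 + 4*(2 - 4)) + 66))*62 = (38 + ((⅑)*(¼)*(-5 + 4 + 4*(-2)) + 66))*62 = (38 + ((⅑)*(¼)*(-5 + 4 - 8) + 66))*62 = (38 + ((⅑)*(¼)*(-9) + 66))*62 = (38 + (-¼ + 66))*62 = (38 + 263/4)*62 = (415/4)*62 = 12865/2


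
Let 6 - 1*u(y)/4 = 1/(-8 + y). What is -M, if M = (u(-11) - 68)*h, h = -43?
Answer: -35776/19 ≈ -1882.9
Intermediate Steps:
u(y) = 24 - 4/(-8 + y)
M = 35776/19 (M = (4*(-49 + 6*(-11))/(-8 - 11) - 68)*(-43) = (4*(-49 - 66)/(-19) - 68)*(-43) = (4*(-1/19)*(-115) - 68)*(-43) = (460/19 - 68)*(-43) = -832/19*(-43) = 35776/19 ≈ 1882.9)
-M = -1*35776/19 = -35776/19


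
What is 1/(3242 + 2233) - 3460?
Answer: -18943499/5475 ≈ -3460.0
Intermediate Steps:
1/(3242 + 2233) - 3460 = 1/5475 - 3460 = -18943499/5475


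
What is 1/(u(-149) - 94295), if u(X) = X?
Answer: -1/94444 ≈ -1.0588e-5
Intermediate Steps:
1/(u(-149) - 94295) = 1/(-149 - 94295) = 1/(-94444) = -1/94444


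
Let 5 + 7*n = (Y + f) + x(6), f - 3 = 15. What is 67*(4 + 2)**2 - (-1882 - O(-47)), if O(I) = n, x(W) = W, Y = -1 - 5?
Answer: 30071/7 ≈ 4295.9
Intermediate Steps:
Y = -6
f = 18 (f = 3 + 15 = 18)
n = 13/7 (n = -5/7 + ((-6 + 18) + 6)/7 = -5/7 + (12 + 6)/7 = -5/7 + (1/7)*18 = -5/7 + 18/7 = 13/7 ≈ 1.8571)
O(I) = 13/7
67*(4 + 2)**2 - (-1882 - O(-47)) = 67*(4 + 2)**2 - (-1882 - 1*13/7) = 67*6**2 - (-1882 - 13/7) = 67*36 - 1*(-13187/7) = 2412 + 13187/7 = 30071/7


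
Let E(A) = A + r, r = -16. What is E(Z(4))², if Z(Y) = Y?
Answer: 144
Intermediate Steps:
E(A) = -16 + A (E(A) = A - 16 = -16 + A)
E(Z(4))² = (-16 + 4)² = (-12)² = 144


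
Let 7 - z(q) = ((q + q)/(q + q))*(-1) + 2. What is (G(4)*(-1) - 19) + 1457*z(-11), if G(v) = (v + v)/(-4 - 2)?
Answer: 26173/3 ≈ 8724.3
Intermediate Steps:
G(v) = -v/3 (G(v) = (2*v)/(-6) = (2*v)*(-⅙) = -v/3)
z(q) = 6 (z(q) = 7 - (((q + q)/(q + q))*(-1) + 2) = 7 - (((2*q)/((2*q)))*(-1) + 2) = 7 - (((2*q)*(1/(2*q)))*(-1) + 2) = 7 - (1*(-1) + 2) = 7 - (-1 + 2) = 7 - 1*1 = 7 - 1 = 6)
(G(4)*(-1) - 19) + 1457*z(-11) = (-⅓*4*(-1) - 19) + 1457*6 = (-4/3*(-1) - 19) + 8742 = (4/3 - 19) + 8742 = -53/3 + 8742 = 26173/3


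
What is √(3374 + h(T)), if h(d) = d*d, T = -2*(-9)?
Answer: 43*√2 ≈ 60.811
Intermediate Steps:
T = 18
h(d) = d²
√(3374 + h(T)) = √(3374 + 18²) = √(3374 + 324) = √3698 = 43*√2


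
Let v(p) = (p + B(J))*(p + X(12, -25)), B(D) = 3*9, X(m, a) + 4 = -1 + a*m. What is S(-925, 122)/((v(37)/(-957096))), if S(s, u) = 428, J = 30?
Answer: 12801159/536 ≈ 23883.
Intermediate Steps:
X(m, a) = -5 + a*m (X(m, a) = -4 + (-1 + a*m) = -5 + a*m)
B(D) = 27
v(p) = (-305 + p)*(27 + p) (v(p) = (p + 27)*(p + (-5 - 25*12)) = (27 + p)*(p + (-5 - 300)) = (27 + p)*(p - 305) = (27 + p)*(-305 + p) = (-305 + p)*(27 + p))
S(-925, 122)/((v(37)/(-957096))) = 428/(((-8235 + 37² - 278*37)/(-957096))) = 428/(((-8235 + 1369 - 10286)*(-1/957096))) = 428/((-17152*(-1/957096))) = 428/(2144/119637) = 428*(119637/2144) = 12801159/536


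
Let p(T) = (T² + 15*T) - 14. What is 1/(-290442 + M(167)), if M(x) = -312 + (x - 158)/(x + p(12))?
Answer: -53/15409961 ≈ -3.4393e-6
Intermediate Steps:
p(T) = -14 + T² + 15*T
M(x) = -312 + (-158 + x)/(310 + x) (M(x) = -312 + (x - 158)/(x + (-14 + 12² + 15*12)) = -312 + (-158 + x)/(x + (-14 + 144 + 180)) = -312 + (-158 + x)/(x + 310) = -312 + (-158 + x)/(310 + x))
1/(-290442 + M(167)) = 1/(-290442 + (-96878 - 311*167)/(310 + 167)) = 1/(-290442 + (-96878 - 51937)/477) = 1/(-290442 + (1/477)*(-148815)) = 1/(-290442 - 16535/53) = 1/(-15409961/53) = -53/15409961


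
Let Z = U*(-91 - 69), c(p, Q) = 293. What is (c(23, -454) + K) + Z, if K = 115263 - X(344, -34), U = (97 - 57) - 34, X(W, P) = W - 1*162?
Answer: 114414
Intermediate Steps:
X(W, P) = -162 + W (X(W, P) = W - 162 = -162 + W)
U = 6 (U = 40 - 34 = 6)
K = 115081 (K = 115263 - (-162 + 344) = 115263 - 1*182 = 115263 - 182 = 115081)
Z = -960 (Z = 6*(-91 - 69) = 6*(-160) = -960)
(c(23, -454) + K) + Z = (293 + 115081) - 960 = 115374 - 960 = 114414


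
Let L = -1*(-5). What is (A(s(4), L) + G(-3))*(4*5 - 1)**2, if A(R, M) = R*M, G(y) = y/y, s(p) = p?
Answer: 7581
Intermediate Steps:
G(y) = 1
L = 5
A(R, M) = M*R
(A(s(4), L) + G(-3))*(4*5 - 1)**2 = (5*4 + 1)*(4*5 - 1)**2 = (20 + 1)*(20 - 1)**2 = 21*19**2 = 21*361 = 7581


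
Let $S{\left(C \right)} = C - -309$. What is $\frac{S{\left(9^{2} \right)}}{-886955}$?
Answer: $- \frac{78}{177391} \approx -0.00043971$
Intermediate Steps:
$S{\left(C \right)} = 309 + C$ ($S{\left(C \right)} = C + 309 = 309 + C$)
$\frac{S{\left(9^{2} \right)}}{-886955} = \frac{309 + 9^{2}}{-886955} = \left(309 + 81\right) \left(- \frac{1}{886955}\right) = 390 \left(- \frac{1}{886955}\right) = - \frac{78}{177391}$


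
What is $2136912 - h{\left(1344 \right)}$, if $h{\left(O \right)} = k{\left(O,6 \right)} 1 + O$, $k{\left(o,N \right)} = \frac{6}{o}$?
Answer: $\frac{478367231}{224} \approx 2.1356 \cdot 10^{6}$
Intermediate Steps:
$h{\left(O \right)} = O + \frac{6}{O}$ ($h{\left(O \right)} = \frac{6}{O} 1 + O = \frac{6}{O} + O = O + \frac{6}{O}$)
$2136912 - h{\left(1344 \right)} = 2136912 - \left(1344 + \frac{6}{1344}\right) = 2136912 - \left(1344 + 6 \cdot \frac{1}{1344}\right) = 2136912 - \left(1344 + \frac{1}{224}\right) = 2136912 - \frac{301057}{224} = \frac{478367231}{224}$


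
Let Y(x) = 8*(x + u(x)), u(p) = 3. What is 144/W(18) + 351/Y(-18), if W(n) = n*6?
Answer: -191/120 ≈ -1.5917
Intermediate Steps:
Y(x) = 24 + 8*x (Y(x) = 8*(x + 3) = 8*(3 + x) = 24 + 8*x)
W(n) = 6*n
144/W(18) + 351/Y(-18) = 144/((6*18)) + 351/(24 + 8*(-18)) = 144/108 + 351/(24 - 144) = 144*(1/108) + 351/(-120) = 4/3 + 351*(-1/120) = 4/3 - 117/40 = -191/120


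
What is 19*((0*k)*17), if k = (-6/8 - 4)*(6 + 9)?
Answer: 0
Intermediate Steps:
k = -285/4 (k = (-6*⅛ - 4)*15 = (-¾ - 4)*15 = -19/4*15 = -285/4 ≈ -71.250)
19*((0*k)*17) = 19*((0*(-285/4))*17) = 19*(0*17) = 19*0 = 0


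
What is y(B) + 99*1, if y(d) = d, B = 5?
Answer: 104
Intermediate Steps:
y(B) + 99*1 = 5 + 99*1 = 5 + 99 = 104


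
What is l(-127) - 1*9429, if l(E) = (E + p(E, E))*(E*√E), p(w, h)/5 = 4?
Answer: -9429 + 13589*I*√127 ≈ -9429.0 + 1.5314e+5*I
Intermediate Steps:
p(w, h) = 20 (p(w, h) = 5*4 = 20)
l(E) = E^(3/2)*(20 + E) (l(E) = (E + 20)*(E*√E) = (20 + E)*E^(3/2) = E^(3/2)*(20 + E))
l(-127) - 1*9429 = (-127)^(3/2)*(20 - 127) - 1*9429 = -127*I*√127*(-107) - 9429 = 13589*I*√127 - 9429 = -9429 + 13589*I*√127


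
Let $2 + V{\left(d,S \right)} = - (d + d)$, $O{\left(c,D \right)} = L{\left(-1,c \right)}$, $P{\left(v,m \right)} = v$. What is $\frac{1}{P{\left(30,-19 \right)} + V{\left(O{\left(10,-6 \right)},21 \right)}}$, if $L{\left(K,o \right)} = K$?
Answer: $\frac{1}{30} \approx 0.033333$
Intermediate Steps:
$O{\left(c,D \right)} = -1$
$V{\left(d,S \right)} = -2 - 2 d$ ($V{\left(d,S \right)} = -2 - \left(d + d\right) = -2 - 2 d$)
$\frac{1}{P{\left(30,-19 \right)} + V{\left(O{\left(10,-6 \right)},21 \right)}} = \frac{1}{30 - 0} = \frac{1}{30 + \left(-2 + 2\right)} = \frac{1}{30 + 0} = \frac{1}{30}$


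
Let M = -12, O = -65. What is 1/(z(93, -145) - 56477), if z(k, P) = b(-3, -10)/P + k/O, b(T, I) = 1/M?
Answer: -22620/1277542091 ≈ -1.7706e-5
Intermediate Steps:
b(T, I) = -1/12 (b(T, I) = 1/(-12) = -1/12)
z(k, P) = -1/(12*P) - k/65 (z(k, P) = -1/(12*P) + k/(-65) = -1/(12*P) + k*(-1/65) = -1/(12*P) - k/65)
1/(z(93, -145) - 56477) = 1/((-1/12/(-145) - 1/65*93) - 56477) = 1/((-1/12*(-1/145) - 93/65) - 56477) = 1/((1/1740 - 93/65) - 56477) = 1/(-32351/22620 - 56477) = 1/(-1277542091/22620) = -22620/1277542091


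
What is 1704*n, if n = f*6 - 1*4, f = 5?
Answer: 44304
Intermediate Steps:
n = 26 (n = 5*6 - 1*4 = 30 - 4 = 26)
1704*n = 1704*26 = 44304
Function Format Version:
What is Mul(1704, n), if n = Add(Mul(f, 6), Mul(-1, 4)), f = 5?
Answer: 44304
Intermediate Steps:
n = 26 (n = Add(Mul(5, 6), Mul(-1, 4)) = Add(30, -4) = 26)
Mul(1704, n) = Mul(1704, 26) = 44304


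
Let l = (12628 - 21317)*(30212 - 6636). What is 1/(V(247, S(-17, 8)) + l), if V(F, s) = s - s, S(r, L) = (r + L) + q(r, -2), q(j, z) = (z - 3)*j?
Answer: -1/204851864 ≈ -4.8816e-9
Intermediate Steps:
q(j, z) = j*(-3 + z) (q(j, z) = (-3 + z)*j = j*(-3 + z))
l = -204851864 (l = -8689*23576 = -204851864)
S(r, L) = L - 4*r (S(r, L) = (r + L) + r*(-3 - 2) = (L + r) + r*(-5) = (L + r) - 5*r = L - 4*r)
V(F, s) = 0
1/(V(247, S(-17, 8)) + l) = 1/(0 - 204851864) = 1/(-204851864) = -1/204851864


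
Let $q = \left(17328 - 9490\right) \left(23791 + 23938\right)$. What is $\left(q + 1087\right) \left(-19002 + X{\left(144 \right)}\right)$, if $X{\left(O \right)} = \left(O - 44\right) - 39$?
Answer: $-7085846832649$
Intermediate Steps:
$X{\left(O \right)} = -83 + O$ ($X{\left(O \right)} = \left(-44 + O\right) - 39 = -83 + O$)
$q = 374099902$ ($q = 7838 \cdot 47729 = 374099902$)
$\left(q + 1087\right) \left(-19002 + X{\left(144 \right)}\right) = \left(374099902 + 1087\right) \left(-19002 + \left(-83 + 144\right)\right) = 374100989 \left(-19002 + 61\right) = 374100989 \left(-18941\right) = -7085846832649$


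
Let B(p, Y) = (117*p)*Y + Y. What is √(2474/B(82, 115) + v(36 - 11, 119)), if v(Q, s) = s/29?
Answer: √168161983638333/6399865 ≈ 2.0262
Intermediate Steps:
B(p, Y) = Y + 117*Y*p (B(p, Y) = 117*Y*p + Y = Y + 117*Y*p)
v(Q, s) = s/29 (v(Q, s) = s*(1/29) = s/29)
√(2474/B(82, 115) + v(36 - 11, 119)) = √(2474/((115*(1 + 117*82))) + (1/29)*119) = √(2474/((115*(1 + 9594))) + 119/29) = √(2474/((115*9595)) + 119/29) = √(2474/1103425 + 119/29) = √(131379321/31999325) = √168161983638333/6399865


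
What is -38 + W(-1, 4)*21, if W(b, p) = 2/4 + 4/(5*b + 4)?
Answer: -223/2 ≈ -111.50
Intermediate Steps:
W(b, p) = ½ + 4/(4 + 5*b) (W(b, p) = 2*(¼) + 4/(4 + 5*b) = ½ + 4/(4 + 5*b))
-38 + W(-1, 4)*21 = -38 + ((12 + 5*(-1))/(2*(4 + 5*(-1))))*21 = -38 + ((12 - 5)/(2*(4 - 5)))*21 = -38 + ((½)*7/(-1))*21 = -38 + ((½)*(-1)*7)*21 = -38 - 7/2*21 = -38 - 147/2 = -223/2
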